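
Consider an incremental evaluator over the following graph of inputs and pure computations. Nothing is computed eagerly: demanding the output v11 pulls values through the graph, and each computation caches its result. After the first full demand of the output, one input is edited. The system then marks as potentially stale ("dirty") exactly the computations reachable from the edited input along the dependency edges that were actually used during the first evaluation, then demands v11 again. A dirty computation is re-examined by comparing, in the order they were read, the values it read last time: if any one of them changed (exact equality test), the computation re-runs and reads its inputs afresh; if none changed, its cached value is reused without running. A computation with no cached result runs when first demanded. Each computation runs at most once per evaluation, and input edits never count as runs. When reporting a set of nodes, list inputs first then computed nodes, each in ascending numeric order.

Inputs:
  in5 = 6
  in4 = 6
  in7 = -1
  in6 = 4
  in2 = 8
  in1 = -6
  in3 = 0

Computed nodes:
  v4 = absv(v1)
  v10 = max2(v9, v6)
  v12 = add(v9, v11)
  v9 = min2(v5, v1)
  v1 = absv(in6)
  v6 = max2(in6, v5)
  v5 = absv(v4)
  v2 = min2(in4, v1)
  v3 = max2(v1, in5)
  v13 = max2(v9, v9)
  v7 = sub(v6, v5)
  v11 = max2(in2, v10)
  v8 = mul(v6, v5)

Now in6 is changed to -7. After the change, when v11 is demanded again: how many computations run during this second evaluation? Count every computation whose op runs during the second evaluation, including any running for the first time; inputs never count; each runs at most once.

Initial pass — values computed on the first demand:
  v1 = absv(4) = 4
  v4 = absv(4) = 4
  v5 = absv(4) = 4
  v6 = max2(4, 4) = 4
  v9 = min2(4, 4) = 4
  v10 = max2(4, 4) = 4
  v11 = max2(8, 4) = 8

Second demand — change propagation:
  v1: re-runs because in6 4->-7; new result 7.
  v4: re-runs because v1 4->7; new result 7.
  v5: re-runs because v4 4->7; new result 7.
  v6: re-runs because in6 4->-7; v5 4->7; new result 7.
  v9: re-runs because v5 4->7; v1 4->7; new result 7.
  v10: re-runs because v9 4->7; v6 4->7; new result 7.
  v11: re-runs because v10 4->7; new result 8 (unchanged).

Run set: v1, v4, v5, v6, v9, v10, v11 (7 run).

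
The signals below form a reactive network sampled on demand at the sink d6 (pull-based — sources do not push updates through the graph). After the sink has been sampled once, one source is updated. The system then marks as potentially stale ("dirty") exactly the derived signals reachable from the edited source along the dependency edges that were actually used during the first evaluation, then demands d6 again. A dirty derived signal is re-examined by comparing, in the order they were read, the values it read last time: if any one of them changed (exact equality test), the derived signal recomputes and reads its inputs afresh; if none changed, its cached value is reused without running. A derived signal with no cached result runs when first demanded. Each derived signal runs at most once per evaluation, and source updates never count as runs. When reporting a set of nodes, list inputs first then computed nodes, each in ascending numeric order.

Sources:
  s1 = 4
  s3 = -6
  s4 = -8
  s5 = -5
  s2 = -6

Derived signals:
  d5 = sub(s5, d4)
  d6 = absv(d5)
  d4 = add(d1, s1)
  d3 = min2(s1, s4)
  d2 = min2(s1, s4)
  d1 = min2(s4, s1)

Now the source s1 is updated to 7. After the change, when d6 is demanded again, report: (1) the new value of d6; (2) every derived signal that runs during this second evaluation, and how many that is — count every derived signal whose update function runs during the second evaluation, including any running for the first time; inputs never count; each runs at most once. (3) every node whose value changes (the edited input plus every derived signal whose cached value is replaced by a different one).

d6 now evaluates to 4.
Run set: d1, d4, d5, d6 (4 run).
Changed values: s1, d4, d5, d6.

Initial pass — values computed on the first demand:
  d1 = min2(-8, 4) = -8
  d4 = add(-8, 4) = -4
  d5 = sub(-5, -4) = -1
  d6 = absv(-1) = 1

Second demand — change propagation:
  d1: re-runs because s1 4->7; new result -8 (unchanged).
  d4: re-runs because s1 4->7; new result -1.
  d5: re-runs because d4 -4->-1; new result -4.
  d6: re-runs because d5 -1->-4; new result 4.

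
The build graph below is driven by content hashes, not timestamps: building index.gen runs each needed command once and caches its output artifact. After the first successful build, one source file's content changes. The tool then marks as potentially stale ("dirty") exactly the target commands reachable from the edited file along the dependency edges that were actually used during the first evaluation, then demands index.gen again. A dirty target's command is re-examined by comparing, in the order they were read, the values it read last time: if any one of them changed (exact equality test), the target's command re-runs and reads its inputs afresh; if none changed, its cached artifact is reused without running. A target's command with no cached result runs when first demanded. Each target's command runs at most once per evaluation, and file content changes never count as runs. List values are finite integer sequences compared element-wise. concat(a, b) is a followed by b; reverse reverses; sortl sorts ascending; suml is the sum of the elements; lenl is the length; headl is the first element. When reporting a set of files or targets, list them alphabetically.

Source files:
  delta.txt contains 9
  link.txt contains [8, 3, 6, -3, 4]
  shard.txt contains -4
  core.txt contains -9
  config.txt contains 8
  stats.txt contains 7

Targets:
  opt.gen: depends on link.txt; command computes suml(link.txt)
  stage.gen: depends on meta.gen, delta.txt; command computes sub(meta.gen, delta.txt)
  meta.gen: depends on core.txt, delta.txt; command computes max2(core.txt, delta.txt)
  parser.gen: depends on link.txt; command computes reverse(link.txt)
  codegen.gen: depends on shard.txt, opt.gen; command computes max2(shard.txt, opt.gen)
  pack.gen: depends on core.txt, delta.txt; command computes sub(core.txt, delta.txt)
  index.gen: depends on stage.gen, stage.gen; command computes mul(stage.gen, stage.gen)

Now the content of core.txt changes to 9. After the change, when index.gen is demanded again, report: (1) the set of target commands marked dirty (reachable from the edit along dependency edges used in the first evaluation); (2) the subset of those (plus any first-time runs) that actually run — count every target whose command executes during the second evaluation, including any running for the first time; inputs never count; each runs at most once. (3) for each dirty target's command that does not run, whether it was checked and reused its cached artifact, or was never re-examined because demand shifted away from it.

Dirty set: index.gen, meta.gen, stage.gen.
Run set: meta.gen (1 run).
Re-examined without running (cache reused): index.gen, stage.gen.
The important point: meta.gen recomputes to an identical value, and the output ends up unchanged.

Initial pass — values computed on the first demand:
  meta.gen = max2(-9, 9) = 9
  stage.gen = sub(9, 9) = 0
  index.gen = mul(0, 0) = 0

Second demand — change propagation:
  meta.gen: re-runs because core.txt -9->9; new result 9 (unchanged).
  stage.gen: re-examined; everything it read last time is the same (meta.gen unchanged, delta.txt unchanged) — cache 0 kept, no run.
  index.gen: re-examined; everything it read last time is the same (stage.gen unchanged, stage.gen unchanged) — cache 0 kept, no run.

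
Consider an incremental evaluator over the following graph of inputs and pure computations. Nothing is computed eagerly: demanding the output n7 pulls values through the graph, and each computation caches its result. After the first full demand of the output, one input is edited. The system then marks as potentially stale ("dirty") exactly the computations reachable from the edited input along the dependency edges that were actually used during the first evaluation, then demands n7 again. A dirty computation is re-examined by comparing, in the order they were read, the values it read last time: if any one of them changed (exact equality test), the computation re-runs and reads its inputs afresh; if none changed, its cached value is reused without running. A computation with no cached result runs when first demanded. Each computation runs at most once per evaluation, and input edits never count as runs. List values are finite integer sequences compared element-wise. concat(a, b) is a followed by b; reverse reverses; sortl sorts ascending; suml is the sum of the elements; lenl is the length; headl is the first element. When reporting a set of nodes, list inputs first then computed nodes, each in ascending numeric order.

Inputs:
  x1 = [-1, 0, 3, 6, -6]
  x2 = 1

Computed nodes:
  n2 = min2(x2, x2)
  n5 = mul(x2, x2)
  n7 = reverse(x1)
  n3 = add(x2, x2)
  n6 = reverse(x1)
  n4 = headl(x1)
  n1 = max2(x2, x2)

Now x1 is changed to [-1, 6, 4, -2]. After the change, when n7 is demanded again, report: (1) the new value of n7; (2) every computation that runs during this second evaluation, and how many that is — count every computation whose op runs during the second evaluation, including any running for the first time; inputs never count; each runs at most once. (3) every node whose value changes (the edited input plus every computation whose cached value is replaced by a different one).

Initial pass — values computed on the first demand:
  n7 = reverse([-1, 0, 3, 6, -6]) = [-6, 6, 3, 0, -1]

Second demand — change propagation:
  n7: re-runs because x1 [-1, 0, 3, 6, -6]->[-1, 6, 4, -2]; new result [-2, 4, 6, -1].

n7 now evaluates to [-2, 4, 6, -1].
Run set: n7 (1 run).
Changed values: x1, n7.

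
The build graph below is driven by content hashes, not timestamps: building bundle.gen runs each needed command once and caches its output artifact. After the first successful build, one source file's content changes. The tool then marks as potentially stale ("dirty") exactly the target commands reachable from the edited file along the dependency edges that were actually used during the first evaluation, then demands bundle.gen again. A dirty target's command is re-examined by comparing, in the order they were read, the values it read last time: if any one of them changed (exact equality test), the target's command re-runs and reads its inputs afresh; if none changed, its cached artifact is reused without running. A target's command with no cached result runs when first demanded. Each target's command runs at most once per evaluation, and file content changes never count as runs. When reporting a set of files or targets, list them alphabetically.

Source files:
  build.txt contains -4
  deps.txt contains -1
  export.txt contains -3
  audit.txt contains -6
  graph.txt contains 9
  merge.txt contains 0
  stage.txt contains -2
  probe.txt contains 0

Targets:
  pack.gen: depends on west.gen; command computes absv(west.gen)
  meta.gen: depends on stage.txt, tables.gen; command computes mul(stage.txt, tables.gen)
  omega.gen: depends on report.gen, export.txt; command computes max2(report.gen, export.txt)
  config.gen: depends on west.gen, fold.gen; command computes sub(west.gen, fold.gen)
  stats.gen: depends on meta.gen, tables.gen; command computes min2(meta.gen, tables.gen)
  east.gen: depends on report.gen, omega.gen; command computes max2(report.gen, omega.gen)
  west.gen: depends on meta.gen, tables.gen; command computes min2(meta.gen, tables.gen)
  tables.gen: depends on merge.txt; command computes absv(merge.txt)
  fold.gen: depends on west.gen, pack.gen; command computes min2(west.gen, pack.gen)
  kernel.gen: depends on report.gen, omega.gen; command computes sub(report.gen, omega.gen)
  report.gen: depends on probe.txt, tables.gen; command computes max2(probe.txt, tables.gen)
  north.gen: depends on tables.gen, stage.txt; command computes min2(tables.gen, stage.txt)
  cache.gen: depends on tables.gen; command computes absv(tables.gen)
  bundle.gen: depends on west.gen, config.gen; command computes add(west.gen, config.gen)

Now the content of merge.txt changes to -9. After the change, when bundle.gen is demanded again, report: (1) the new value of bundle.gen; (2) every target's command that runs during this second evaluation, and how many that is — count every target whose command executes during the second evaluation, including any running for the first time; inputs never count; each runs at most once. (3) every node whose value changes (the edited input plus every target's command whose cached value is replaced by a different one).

bundle.gen now evaluates to -18.
Run set: bundle.gen, config.gen, fold.gen, meta.gen, pack.gen, tables.gen, west.gen (7 run).
Changed values: bundle.gen, fold.gen, merge.txt, meta.gen, pack.gen, tables.gen, west.gen.

Initial pass — values computed on the first demand:
  tables.gen = absv(0) = 0
  meta.gen = mul(-2, 0) = 0
  west.gen = min2(0, 0) = 0
  pack.gen = absv(0) = 0
  fold.gen = min2(0, 0) = 0
  config.gen = sub(0, 0) = 0
  bundle.gen = add(0, 0) = 0

Second demand — change propagation:
  tables.gen: re-runs because merge.txt 0->-9; new result 9.
  meta.gen: re-runs because tables.gen 0->9; new result -18.
  west.gen: re-runs because meta.gen 0->-18; tables.gen 0->9; new result -18.
  pack.gen: re-runs because west.gen 0->-18; new result 18.
  fold.gen: re-runs because west.gen 0->-18; pack.gen 0->18; new result -18.
  config.gen: re-runs because west.gen 0->-18; fold.gen 0->-18; new result 0 (unchanged).
  bundle.gen: re-runs because west.gen 0->-18; new result -18.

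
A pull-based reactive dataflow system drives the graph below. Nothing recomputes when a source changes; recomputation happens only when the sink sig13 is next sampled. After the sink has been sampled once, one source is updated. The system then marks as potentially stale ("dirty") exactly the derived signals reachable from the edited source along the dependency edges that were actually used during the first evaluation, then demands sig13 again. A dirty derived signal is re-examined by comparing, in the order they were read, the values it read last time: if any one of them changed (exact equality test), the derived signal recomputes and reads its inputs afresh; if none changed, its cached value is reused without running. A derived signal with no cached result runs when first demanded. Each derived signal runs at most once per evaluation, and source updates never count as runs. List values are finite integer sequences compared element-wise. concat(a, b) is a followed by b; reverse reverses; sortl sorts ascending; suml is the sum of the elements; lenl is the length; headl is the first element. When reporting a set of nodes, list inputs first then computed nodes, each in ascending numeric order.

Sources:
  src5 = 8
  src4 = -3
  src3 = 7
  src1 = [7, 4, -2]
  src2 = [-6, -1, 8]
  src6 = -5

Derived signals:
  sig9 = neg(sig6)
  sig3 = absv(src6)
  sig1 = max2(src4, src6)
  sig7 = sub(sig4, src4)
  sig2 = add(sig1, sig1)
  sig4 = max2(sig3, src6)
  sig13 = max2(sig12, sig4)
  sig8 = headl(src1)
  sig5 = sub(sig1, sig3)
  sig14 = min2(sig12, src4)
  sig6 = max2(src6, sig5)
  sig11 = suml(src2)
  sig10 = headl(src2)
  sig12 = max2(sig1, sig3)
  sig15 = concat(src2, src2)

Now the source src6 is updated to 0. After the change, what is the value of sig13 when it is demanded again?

New value of sig13: 0.

First evaluation (everything demanded from the output):
  sig1 = max2(-3, -5) = -3
  sig3 = absv(-5) = 5
  sig4 = max2(5, -5) = 5
  sig12 = max2(-3, 5) = 5
  sig13 = max2(5, 5) = 5

Propagation after the edit:
  sig1: runs — src6 -5->0; result 0.
  sig3: runs — src6 -5->0; result 0.
  sig4: runs — sig3 5->0; src6 -5->0; result 0.
  sig12: runs — sig1 -3->0; sig3 5->0; result 0.
  sig13: runs — sig12 5->0; sig4 5->0; result 0.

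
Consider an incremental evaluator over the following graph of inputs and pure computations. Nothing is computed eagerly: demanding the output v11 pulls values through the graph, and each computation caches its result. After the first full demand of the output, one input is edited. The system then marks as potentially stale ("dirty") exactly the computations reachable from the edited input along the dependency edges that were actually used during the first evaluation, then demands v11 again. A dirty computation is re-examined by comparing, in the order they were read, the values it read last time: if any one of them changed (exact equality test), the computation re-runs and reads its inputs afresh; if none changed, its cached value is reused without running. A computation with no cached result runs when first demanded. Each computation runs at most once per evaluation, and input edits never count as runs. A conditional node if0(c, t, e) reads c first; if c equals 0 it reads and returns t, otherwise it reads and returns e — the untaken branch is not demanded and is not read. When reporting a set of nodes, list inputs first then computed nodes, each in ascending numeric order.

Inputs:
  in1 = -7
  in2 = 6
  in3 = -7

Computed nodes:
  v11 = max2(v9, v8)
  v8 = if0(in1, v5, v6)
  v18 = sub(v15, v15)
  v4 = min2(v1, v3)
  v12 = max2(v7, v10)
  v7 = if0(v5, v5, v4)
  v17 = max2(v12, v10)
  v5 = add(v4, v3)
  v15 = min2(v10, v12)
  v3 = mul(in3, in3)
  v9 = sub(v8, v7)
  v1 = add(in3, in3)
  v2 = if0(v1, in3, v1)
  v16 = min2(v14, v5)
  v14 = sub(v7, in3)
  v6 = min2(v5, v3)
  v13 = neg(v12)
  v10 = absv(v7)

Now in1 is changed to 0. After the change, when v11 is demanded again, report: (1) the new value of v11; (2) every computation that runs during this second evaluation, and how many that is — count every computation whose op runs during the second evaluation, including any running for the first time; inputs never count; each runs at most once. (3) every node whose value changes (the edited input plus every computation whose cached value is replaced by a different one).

v11 now evaluates to 49.
Run set: v8 (1 run).
Changed values: in1.
The important point: v8 recomputes to an identical value, and the output ends up unchanged.

Initial pass — values computed on the first demand:
  v1 = add(-7, -7) = -14
  v3 = mul(-7, -7) = 49
  v4 = min2(-14, 49) = -14
  v5 = add(-14, 49) = 35
  v6 = min2(35, 49) = 35
  v7 = if0(v5=35 -> else branch v4) = -14
  v8 = if0(in1=-7 -> else branch v6) = 35
  v9 = sub(35, -14) = 49
  v11 = max2(49, 35) = 49

Second demand — change propagation:
  v8: re-runs because in1 -7->0; new result 35 (unchanged).
  v9: re-examined; everything it read last time is the same (v8 unchanged, v7 unchanged) — cache 49 kept, no run.
  v11: re-examined; everything it read last time is the same (v9 unchanged, v8 unchanged) — cache 49 kept, no run.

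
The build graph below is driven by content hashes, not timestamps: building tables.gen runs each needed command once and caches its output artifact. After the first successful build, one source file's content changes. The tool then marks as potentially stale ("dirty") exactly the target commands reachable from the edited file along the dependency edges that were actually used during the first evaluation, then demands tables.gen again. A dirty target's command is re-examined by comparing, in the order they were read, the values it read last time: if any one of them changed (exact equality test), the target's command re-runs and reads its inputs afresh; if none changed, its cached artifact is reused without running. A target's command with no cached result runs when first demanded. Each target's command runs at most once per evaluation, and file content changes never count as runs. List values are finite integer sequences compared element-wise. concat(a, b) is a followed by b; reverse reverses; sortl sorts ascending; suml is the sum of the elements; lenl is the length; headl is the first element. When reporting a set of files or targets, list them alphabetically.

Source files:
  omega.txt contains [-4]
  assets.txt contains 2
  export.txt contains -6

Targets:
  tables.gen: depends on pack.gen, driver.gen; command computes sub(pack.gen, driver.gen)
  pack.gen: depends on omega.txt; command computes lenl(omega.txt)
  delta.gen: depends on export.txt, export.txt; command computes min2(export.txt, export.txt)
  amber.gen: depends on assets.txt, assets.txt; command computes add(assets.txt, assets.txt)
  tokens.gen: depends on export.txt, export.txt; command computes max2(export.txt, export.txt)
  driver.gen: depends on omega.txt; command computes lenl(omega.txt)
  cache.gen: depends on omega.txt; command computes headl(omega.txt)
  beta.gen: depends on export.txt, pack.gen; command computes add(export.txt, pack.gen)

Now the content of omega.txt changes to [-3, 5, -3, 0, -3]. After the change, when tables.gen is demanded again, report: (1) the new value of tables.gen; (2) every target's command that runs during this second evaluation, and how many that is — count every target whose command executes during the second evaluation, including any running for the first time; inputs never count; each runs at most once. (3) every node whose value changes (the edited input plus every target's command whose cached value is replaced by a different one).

Initial pass — values computed on the first demand:
  driver.gen = lenl([-4]) = 1
  pack.gen = lenl([-4]) = 1
  tables.gen = sub(1, 1) = 0

Second demand — change propagation:
  driver.gen: re-runs because omega.txt [-4]->[-3, 5, -3, 0, -3]; new result 5.
  pack.gen: re-runs because omega.txt [-4]->[-3, 5, -3, 0, -3]; new result 5.
  tables.gen: re-runs because pack.gen 1->5; driver.gen 1->5; new result 0 (unchanged).

tables.gen now evaluates to 0.
Run set: driver.gen, pack.gen, tables.gen (3 run).
Changed values: driver.gen, omega.txt, pack.gen.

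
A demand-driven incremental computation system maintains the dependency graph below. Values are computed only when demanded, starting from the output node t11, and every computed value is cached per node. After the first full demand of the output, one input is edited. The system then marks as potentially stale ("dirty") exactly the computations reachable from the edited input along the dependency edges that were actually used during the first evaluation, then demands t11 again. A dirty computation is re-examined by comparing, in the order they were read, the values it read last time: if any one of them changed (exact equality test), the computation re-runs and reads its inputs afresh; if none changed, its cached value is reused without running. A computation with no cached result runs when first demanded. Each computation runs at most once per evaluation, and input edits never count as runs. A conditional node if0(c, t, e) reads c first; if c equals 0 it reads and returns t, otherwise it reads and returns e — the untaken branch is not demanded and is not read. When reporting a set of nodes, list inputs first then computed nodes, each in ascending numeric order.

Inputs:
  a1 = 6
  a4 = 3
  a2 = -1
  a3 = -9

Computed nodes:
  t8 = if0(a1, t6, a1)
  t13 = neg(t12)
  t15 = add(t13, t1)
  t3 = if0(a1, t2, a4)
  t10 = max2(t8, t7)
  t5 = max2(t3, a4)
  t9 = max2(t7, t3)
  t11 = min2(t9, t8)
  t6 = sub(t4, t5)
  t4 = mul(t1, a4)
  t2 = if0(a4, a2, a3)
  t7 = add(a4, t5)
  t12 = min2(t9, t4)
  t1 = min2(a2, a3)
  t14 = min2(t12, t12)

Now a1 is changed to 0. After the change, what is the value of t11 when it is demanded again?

New value of t11: -30.
Key observation: a condition flipped, so demand reaches new nodes — t1, t2, t4, t6 run for the first time.

First evaluation (everything demanded from the output):
  t3 = if0(a1=6 -> else branch a4) = 3
  t5 = max2(3, 3) = 3
  t7 = add(3, 3) = 6
  t8 = if0(a1=6 -> else branch a1) = 6
  t9 = max2(6, 3) = 6
  t11 = min2(6, 6) = 6

Propagation after the edit:
  t1: demanded for the first time — runs, produces -9.
  t2: demanded for the first time — runs, produces -9.
  t3: runs — a1 6->0; result -9.
  t4: demanded for the first time — runs, produces -27.
  t5: runs — t3 3->-9; result 3 (same value as before).
  t6: demanded for the first time — runs, produces -30.
  t7: checked — values it read are unchanged (a4 unchanged, t5 unchanged); reused cached 6 without running.
  t8: runs — a1 6->0; a1 6->0; result -30.
  t9: runs — t3 3->-9; result 6 (same value as before).
  t11: runs — t8 6->-30; result -30.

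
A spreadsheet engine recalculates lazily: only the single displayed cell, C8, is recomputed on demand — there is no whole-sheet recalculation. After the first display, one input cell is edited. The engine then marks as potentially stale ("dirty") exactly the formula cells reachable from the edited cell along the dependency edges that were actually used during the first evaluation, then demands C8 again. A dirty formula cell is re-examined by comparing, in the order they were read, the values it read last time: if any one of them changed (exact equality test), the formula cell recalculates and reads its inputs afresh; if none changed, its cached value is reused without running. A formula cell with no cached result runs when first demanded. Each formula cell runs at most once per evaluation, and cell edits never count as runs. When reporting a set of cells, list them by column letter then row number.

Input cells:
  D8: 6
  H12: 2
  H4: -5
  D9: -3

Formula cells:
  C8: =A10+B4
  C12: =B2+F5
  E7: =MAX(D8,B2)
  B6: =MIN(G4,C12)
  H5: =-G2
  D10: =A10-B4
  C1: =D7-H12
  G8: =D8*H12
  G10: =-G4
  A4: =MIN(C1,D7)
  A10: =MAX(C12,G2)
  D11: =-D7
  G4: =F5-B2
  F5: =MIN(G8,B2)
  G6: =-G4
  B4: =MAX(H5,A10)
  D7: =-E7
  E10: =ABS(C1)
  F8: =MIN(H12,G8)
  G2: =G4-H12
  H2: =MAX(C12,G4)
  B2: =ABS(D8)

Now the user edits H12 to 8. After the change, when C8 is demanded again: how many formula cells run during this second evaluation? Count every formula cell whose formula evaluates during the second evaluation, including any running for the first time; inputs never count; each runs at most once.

Formula cells that run: A10, B4, F5, G2, G8, H5 — 6 in total.
Key observation: the cutoff stops propagation at C12 — its inputs' values are unchanged, so it reuses its cache.

First evaluation (everything demanded from the output):
  B2 = ABS(6) = 6
  G8 = 6 * 2 = 12
  F5 = MIN(12, 6) = 6
  C12 = 6 + 6 = 12
  G4 = 6 - 6 = 0
  G2 = 0 - 2 = -2
  A10 = MAX(12, -2) = 12
  H5 = -(-2) = 2
  B4 = MAX(2, 12) = 12
  C8 = 12 + 12 = 24

Propagation after the edit:
  G8: runs — H12 2->8; result 48.
  F5: runs — G8 12->48; result 6 (same value as before).
  C12: checked — values it read are unchanged (B2 unchanged, F5 unchanged); reused cached 12 without running.
  G4: checked — values it read are unchanged (F5 unchanged, B2 unchanged); reused cached 0 without running.
  G2: runs — H12 2->8; result -8.
  A10: runs — G2 -2->-8; result 12 (same value as before).
  H5: runs — G2 -2->-8; result 8.
  B4: runs — H5 2->8; result 12 (same value as before).
  C8: checked — values it read are unchanged (A10 unchanged, B4 unchanged); reused cached 24 without running.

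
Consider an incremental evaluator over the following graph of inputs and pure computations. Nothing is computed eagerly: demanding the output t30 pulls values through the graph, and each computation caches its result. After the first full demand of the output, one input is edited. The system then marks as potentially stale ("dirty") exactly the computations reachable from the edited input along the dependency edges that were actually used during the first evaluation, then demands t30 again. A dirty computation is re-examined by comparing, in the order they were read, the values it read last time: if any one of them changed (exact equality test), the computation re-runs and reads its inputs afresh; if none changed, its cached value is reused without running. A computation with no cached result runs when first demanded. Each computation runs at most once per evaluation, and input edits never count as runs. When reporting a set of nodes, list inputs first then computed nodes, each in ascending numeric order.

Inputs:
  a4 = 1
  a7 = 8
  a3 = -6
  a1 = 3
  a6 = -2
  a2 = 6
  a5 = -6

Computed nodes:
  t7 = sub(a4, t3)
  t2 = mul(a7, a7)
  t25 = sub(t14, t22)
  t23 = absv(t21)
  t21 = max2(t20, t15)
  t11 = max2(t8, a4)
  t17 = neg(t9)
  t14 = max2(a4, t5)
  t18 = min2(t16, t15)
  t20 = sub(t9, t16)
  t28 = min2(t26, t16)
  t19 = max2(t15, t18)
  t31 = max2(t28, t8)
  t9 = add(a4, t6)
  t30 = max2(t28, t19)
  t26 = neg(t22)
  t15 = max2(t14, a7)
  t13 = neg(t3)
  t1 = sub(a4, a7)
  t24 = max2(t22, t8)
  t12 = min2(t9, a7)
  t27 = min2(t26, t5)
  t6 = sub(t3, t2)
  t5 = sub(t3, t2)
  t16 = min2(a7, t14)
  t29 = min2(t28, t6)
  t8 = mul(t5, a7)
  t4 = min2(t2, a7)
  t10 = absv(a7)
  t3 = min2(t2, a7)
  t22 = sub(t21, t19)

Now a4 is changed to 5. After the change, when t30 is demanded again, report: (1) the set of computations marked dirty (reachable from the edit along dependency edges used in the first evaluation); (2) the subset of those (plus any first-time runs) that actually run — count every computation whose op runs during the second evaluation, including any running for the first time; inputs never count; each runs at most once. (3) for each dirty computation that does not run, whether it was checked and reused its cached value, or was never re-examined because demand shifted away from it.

Dirty set: t9, t14, t15, t16, t18, t19, t20, t21, t22, t26, t28, t30.
Run set: t9, t14, t15, t16, t18, t19, t20, t28 (8 run).
Re-examined without running (cache reused): t21, t22, t26, t30.
The important point: at t21 every value read last time is unchanged, so the dirty flag clears without a run.

Initial pass — values computed on the first demand:
  t2 = mul(8, 8) = 64
  t3 = min2(64, 8) = 8
  t5 = sub(8, 64) = -56
  t6 = sub(8, 64) = -56
  t9 = add(1, -56) = -55
  t14 = max2(1, -56) = 1
  t15 = max2(1, 8) = 8
  t16 = min2(8, 1) = 1
  t18 = min2(1, 8) = 1
  t19 = max2(8, 1) = 8
  t20 = sub(-55, 1) = -56
  t21 = max2(-56, 8) = 8
  t22 = sub(8, 8) = 0
  t26 = neg(0) = 0
  t28 = min2(0, 1) = 0
  t30 = max2(0, 8) = 8

Second demand — change propagation:
  t9: re-runs because a4 1->5; new result -51.
  t14: re-runs because a4 1->5; new result 5.
  t15: re-runs because t14 1->5; new result 8 (unchanged).
  t16: re-runs because t14 1->5; new result 5.
  t18: re-runs because t16 1->5; new result 5.
  t19: re-runs because t18 1->5; new result 8 (unchanged).
  t20: re-runs because t9 -55->-51; t16 1->5; new result -56 (unchanged).
  t21: re-examined; everything it read last time is the same (t20 unchanged, t15 unchanged) — cache 8 kept, no run.
  t22: re-examined; everything it read last time is the same (t21 unchanged, t19 unchanged) — cache 0 kept, no run.
  t26: re-examined; everything it read last time is the same (t22 unchanged) — cache 0 kept, no run.
  t28: re-runs because t16 1->5; new result 0 (unchanged).
  t30: re-examined; everything it read last time is the same (t28 unchanged, t19 unchanged) — cache 8 kept, no run.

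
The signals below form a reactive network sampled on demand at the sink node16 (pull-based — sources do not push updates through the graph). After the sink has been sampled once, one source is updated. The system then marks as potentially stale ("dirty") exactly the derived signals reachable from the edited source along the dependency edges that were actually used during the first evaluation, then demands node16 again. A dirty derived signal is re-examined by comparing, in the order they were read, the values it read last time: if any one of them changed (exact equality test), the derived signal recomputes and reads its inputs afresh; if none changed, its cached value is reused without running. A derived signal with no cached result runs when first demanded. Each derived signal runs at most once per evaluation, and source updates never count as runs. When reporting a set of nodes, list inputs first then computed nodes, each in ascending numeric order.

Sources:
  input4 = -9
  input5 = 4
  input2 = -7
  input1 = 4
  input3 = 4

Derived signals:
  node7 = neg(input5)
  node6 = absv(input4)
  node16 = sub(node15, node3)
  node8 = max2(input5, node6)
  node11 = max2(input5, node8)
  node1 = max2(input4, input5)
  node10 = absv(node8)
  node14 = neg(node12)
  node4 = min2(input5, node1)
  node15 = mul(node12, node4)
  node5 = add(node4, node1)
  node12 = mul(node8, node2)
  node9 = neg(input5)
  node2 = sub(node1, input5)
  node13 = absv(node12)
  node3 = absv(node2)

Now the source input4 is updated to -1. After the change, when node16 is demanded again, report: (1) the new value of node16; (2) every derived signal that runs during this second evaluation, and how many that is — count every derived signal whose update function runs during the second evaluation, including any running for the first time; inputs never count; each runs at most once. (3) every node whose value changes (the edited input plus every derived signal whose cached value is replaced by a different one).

Initial pass — values computed on the first demand:
  node1 = max2(-9, 4) = 4
  node2 = sub(4, 4) = 0
  node3 = absv(0) = 0
  node4 = min2(4, 4) = 4
  node6 = absv(-9) = 9
  node8 = max2(4, 9) = 9
  node12 = mul(9, 0) = 0
  node15 = mul(0, 4) = 0
  node16 = sub(0, 0) = 0

Second demand — change propagation:
  node1: re-runs because input4 -9->-1; new result 4 (unchanged).
  node2: re-examined; everything it read last time is the same (node1 unchanged, input5 unchanged) — cache 0 kept, no run.
  node3: re-examined; everything it read last time is the same (node2 unchanged) — cache 0 kept, no run.
  node4: re-examined; everything it read last time is the same (input5 unchanged, node1 unchanged) — cache 4 kept, no run.
  node6: re-runs because input4 -9->-1; new result 1.
  node8: re-runs because node6 9->1; new result 4.
  node12: re-runs because node8 9->4; new result 0 (unchanged).
  node15: re-examined; everything it read last time is the same (node12 unchanged, node4 unchanged) — cache 0 kept, no run.
  node16: re-examined; everything it read last time is the same (node15 unchanged, node3 unchanged) — cache 0 kept, no run.

The important point: at node2 every value read last time is unchanged, so the dirty flag clears without a run.

node16 now evaluates to 0.
Run set: node1, node6, node8, node12 (4 run).
Changed values: input4, node6, node8.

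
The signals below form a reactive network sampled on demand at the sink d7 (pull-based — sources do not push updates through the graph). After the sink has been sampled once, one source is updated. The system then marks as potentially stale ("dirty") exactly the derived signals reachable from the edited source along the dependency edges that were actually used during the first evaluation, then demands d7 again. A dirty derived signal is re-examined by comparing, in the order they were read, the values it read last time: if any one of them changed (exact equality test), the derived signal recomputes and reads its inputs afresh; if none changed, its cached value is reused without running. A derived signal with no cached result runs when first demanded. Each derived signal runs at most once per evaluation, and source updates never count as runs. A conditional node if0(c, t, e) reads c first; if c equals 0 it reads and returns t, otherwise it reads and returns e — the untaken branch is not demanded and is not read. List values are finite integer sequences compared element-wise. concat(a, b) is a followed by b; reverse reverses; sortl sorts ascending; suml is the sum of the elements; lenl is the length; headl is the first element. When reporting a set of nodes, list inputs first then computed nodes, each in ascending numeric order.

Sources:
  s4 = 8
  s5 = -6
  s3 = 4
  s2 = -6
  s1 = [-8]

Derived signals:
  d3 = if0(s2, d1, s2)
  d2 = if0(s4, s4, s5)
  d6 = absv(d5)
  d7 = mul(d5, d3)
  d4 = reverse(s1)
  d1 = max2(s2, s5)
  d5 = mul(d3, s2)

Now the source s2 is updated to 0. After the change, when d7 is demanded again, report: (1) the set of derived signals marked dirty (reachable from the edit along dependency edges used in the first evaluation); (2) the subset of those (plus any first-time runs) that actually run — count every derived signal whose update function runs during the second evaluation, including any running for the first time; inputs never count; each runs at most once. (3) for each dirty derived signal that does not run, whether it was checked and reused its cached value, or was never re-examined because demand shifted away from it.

Dirty set: d3, d5, d7.
Run set: d1, d3, d5, d7 (4 run).
All dirty derived signals ended up running.
The important point: the flipped condition pulls in fresh nodes; d1 runs for the first time.

Initial pass — values computed on the first demand:
  d3 = if0(s2=-6 -> else branch s2) = -6
  d5 = mul(-6, -6) = 36
  d7 = mul(36, -6) = -216

Second demand — change propagation:
  d1: newly demanded (no cache) — executes and yields 0.
  d3: re-runs because s2 -6->0; s2 -6->0; new result 0.
  d5: re-runs because d3 -6->0; s2 -6->0; new result 0.
  d7: re-runs because d5 36->0; d3 -6->0; new result 0.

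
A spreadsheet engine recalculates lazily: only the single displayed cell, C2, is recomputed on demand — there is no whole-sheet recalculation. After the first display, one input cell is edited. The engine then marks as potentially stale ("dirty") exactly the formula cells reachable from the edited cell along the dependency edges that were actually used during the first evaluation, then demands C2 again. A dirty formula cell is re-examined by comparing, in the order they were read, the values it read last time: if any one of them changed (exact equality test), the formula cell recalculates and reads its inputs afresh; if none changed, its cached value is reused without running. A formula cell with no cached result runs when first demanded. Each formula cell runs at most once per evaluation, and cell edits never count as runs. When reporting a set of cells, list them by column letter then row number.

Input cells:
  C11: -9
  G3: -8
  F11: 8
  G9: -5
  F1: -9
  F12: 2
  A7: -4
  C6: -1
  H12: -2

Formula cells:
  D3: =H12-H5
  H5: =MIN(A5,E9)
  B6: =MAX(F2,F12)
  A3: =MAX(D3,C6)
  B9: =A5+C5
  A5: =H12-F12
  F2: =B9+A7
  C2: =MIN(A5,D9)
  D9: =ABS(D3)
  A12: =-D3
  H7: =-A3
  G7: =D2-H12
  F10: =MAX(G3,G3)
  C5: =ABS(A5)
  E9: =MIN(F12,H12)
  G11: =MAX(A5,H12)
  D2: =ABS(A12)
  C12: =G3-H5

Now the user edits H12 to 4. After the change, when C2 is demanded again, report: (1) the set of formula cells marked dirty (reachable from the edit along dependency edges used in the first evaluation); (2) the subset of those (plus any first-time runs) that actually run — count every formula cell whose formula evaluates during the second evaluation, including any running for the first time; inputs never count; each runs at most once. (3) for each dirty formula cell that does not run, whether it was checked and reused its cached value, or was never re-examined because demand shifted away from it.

First evaluation (everything demanded from the output):
  A5 = -2 - 2 = -4
  E9 = MIN(2, -2) = -2
  H5 = MIN(-4, -2) = -4
  D3 = -2 - -4 = 2
  D9 = ABS(2) = 2
  C2 = MIN(-4, 2) = -4

Propagation after the edit:
  A5: runs — H12 -2->4; result 2.
  E9: runs — H12 -2->4; result 2.
  H5: runs — A5 -4->2; E9 -2->2; result 2.
  D3: runs — H12 -2->4; H5 -4->2; result 2 (same value as before).
  D9: checked — values it read are unchanged (D3 unchanged); reused cached 2 without running.
  C2: runs — A5 -4->2; result 2.

Key observation: the cutoff stops propagation at D9 — its inputs' values are unchanged, so it reuses its cache.

Marked dirty: A5, C2, D3, D9, E9, H5.
Formula cells that run: A5, C2, D3, E9, H5 — 5 in total.
Checked but reused from cache: D9.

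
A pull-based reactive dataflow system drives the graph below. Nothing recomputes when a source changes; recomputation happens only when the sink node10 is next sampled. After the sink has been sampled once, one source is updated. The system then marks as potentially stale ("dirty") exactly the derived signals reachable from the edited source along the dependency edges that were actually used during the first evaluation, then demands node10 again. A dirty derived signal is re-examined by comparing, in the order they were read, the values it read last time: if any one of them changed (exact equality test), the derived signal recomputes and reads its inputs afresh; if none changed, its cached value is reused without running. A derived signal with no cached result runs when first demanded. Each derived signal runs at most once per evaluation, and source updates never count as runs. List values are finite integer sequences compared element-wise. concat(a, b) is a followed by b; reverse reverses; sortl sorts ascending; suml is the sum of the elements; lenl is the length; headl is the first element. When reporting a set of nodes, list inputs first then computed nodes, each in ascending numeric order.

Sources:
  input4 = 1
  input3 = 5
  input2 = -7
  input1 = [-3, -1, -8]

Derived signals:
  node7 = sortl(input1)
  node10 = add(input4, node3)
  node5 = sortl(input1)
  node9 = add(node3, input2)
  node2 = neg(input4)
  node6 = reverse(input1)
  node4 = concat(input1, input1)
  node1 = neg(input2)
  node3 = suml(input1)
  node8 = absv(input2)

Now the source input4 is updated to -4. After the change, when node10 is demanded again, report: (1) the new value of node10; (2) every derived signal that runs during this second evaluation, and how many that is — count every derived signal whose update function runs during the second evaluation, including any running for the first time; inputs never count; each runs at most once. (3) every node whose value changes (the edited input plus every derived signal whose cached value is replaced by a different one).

First evaluation (everything demanded from the output):
  node3 = suml([-3, -1, -8]) = -12
  node10 = add(1, -12) = -11

Propagation after the edit:
  node10: runs — input4 1->-4; result -16.

New value of node10: -16.
Derived signals that run: node10 — 1 in total.
Values that change: input4, node10.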